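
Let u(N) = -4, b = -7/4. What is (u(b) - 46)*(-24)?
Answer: 1200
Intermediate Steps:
b = -7/4 (b = -7*1/4 = -7/4 ≈ -1.7500)
(u(b) - 46)*(-24) = (-4 - 46)*(-24) = -50*(-24) = 1200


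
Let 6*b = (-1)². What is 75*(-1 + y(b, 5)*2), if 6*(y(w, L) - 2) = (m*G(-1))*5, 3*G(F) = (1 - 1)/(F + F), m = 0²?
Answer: 225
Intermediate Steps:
m = 0
b = ⅙ (b = (⅙)*(-1)² = (⅙)*1 = ⅙ ≈ 0.16667)
G(F) = 0 (G(F) = ((1 - 1)/(F + F))/3 = (0/((2*F)))/3 = (0*(1/(2*F)))/3 = (⅓)*0 = 0)
y(w, L) = 2 (y(w, L) = 2 + ((0*0)*5)/6 = 2 + (0*5)/6 = 2 + (⅙)*0 = 2 + 0 = 2)
75*(-1 + y(b, 5)*2) = 75*(-1 + 2*2) = 75*(-1 + 4) = 75*3 = 225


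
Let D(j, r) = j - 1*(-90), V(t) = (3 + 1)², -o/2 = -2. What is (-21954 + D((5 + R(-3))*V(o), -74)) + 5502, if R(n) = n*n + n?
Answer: -16186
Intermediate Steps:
o = 4 (o = -2*(-2) = 4)
R(n) = n + n² (R(n) = n² + n = n + n²)
V(t) = 16 (V(t) = 4² = 16)
D(j, r) = 90 + j (D(j, r) = j + 90 = 90 + j)
(-21954 + D((5 + R(-3))*V(o), -74)) + 5502 = (-21954 + (90 + (5 - 3*(1 - 3))*16)) + 5502 = (-21954 + (90 + (5 - 3*(-2))*16)) + 5502 = (-21954 + (90 + (5 + 6)*16)) + 5502 = (-21954 + (90 + 11*16)) + 5502 = (-21954 + (90 + 176)) + 5502 = (-21954 + 266) + 5502 = -21688 + 5502 = -16186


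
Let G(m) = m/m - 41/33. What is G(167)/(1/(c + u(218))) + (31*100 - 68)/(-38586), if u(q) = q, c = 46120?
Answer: -2384014100/212223 ≈ -11234.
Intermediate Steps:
G(m) = -8/33 (G(m) = 1 - 41*1/33 = 1 - 41/33 = -8/33)
G(167)/(1/(c + u(218))) + (31*100 - 68)/(-38586) = -8/(33*(1/(46120 + 218))) + (31*100 - 68)/(-38586) = -8/(33*(1/46338)) + (3100 - 68)*(-1/38586) = -8/(33*1/46338) + 3032*(-1/38586) = -8/33*46338 - 1516/19293 = -123568/11 - 1516/19293 = -2384014100/212223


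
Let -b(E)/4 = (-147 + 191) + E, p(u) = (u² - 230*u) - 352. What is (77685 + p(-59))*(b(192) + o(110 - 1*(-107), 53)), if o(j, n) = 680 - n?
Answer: -29919728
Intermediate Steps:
p(u) = -352 + u² - 230*u
b(E) = -176 - 4*E (b(E) = -4*((-147 + 191) + E) = -4*(44 + E) = -176 - 4*E)
(77685 + p(-59))*(b(192) + o(110 - 1*(-107), 53)) = (77685 + (-352 + (-59)² - 230*(-59)))*((-176 - 4*192) + (680 - 1*53)) = (77685 + (-352 + 3481 + 13570))*((-176 - 768) + (680 - 53)) = (77685 + 16699)*(-944 + 627) = 94384*(-317) = -29919728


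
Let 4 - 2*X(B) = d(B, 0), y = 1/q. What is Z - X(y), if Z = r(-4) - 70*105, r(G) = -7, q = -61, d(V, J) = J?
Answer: -7359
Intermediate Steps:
y = -1/61 (y = 1/(-61) = -1/61 ≈ -0.016393)
X(B) = 2 (X(B) = 2 - ½*0 = 2 + 0 = 2)
Z = -7357 (Z = -7 - 70*105 = -7 - 7350 = -7357)
Z - X(y) = -7357 - 1*2 = -7357 - 2 = -7359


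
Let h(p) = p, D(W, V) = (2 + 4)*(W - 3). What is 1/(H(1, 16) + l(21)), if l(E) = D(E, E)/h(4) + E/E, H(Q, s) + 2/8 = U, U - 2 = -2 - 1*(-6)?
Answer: 4/135 ≈ 0.029630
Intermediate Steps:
D(W, V) = -18 + 6*W (D(W, V) = 6*(-3 + W) = -18 + 6*W)
U = 6 (U = 2 + (-2 - 1*(-6)) = 2 + (-2 + 6) = 2 + 4 = 6)
H(Q, s) = 23/4 (H(Q, s) = -1/4 + 6 = 23/4)
l(E) = -7/2 + 3*E/2 (l(E) = (-18 + 6*E)/4 + E/E = (-18 + 6*E)*(1/4) + 1 = (-9/2 + 3*E/2) + 1 = -7/2 + 3*E/2)
1/(H(1, 16) + l(21)) = 1/(23/4 + (-7/2 + (3/2)*21)) = 1/(23/4 + (-7/2 + 63/2)) = 1/(23/4 + 28) = 1/(135/4) = 4/135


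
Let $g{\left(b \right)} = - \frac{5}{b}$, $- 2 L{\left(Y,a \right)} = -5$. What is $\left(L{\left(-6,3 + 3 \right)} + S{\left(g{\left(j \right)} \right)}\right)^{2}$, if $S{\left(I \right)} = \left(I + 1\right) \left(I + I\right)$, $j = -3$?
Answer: $\frac{42025}{324} \approx 129.71$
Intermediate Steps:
$L{\left(Y,a \right)} = \frac{5}{2}$ ($L{\left(Y,a \right)} = \left(- \frac{1}{2}\right) \left(-5\right) = \frac{5}{2}$)
$S{\left(I \right)} = 2 I \left(1 + I\right)$ ($S{\left(I \right)} = \left(1 + I\right) 2 I = 2 I \left(1 + I\right)$)
$\left(L{\left(-6,3 + 3 \right)} + S{\left(g{\left(j \right)} \right)}\right)^{2} = \left(\frac{5}{2} + 2 \left(- \frac{5}{-3}\right) \left(1 - \frac{5}{-3}\right)\right)^{2} = \left(\frac{5}{2} + 2 \left(\left(-5\right) \left(- \frac{1}{3}\right)\right) \left(1 - - \frac{5}{3}\right)\right)^{2} = \left(\frac{5}{2} + 2 \cdot \frac{5}{3} \left(1 + \frac{5}{3}\right)\right)^{2} = \left(\frac{5}{2} + 2 \cdot \frac{5}{3} \cdot \frac{8}{3}\right)^{2} = \left(\frac{5}{2} + \frac{80}{9}\right)^{2} = \left(\frac{205}{18}\right)^{2} = \frac{42025}{324}$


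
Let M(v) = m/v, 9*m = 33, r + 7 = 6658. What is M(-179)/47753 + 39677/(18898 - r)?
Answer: 1017451499680/314054242167 ≈ 3.2397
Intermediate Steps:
r = 6651 (r = -7 + 6658 = 6651)
m = 11/3 (m = (1/9)*33 = 11/3 ≈ 3.6667)
M(v) = 11/(3*v)
M(-179)/47753 + 39677/(18898 - r) = ((11/3)/(-179))/47753 + 39677/(18898 - 1*6651) = ((11/3)*(-1/179))*(1/47753) + 39677/(18898 - 6651) = -11/537*1/47753 + 39677/12247 = -11/25643361 + 39677*(1/12247) = -11/25643361 + 39677/12247 = 1017451499680/314054242167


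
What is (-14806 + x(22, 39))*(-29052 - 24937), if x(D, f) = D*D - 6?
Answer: 773554392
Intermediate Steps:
x(D, f) = -6 + D² (x(D, f) = D² - 6 = -6 + D²)
(-14806 + x(22, 39))*(-29052 - 24937) = (-14806 + (-6 + 22²))*(-29052 - 24937) = (-14806 + (-6 + 484))*(-53989) = (-14806 + 478)*(-53989) = -14328*(-53989) = 773554392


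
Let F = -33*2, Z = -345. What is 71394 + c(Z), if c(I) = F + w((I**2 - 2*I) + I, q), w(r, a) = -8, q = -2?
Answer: 71320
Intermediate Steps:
F = -66
c(I) = -74 (c(I) = -66 - 8 = -74)
71394 + c(Z) = 71394 - 74 = 71320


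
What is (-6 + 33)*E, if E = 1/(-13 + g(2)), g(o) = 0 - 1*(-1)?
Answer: -9/4 ≈ -2.2500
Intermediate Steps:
g(o) = 1 (g(o) = 0 + 1 = 1)
E = -1/12 (E = 1/(-13 + 1) = 1/(-12) = -1/12 ≈ -0.083333)
(-6 + 33)*E = (-6 + 33)*(-1/12) = 27*(-1/12) = -9/4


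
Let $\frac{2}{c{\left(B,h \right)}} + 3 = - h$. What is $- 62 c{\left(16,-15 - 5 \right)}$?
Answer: $- \frac{124}{17} \approx -7.2941$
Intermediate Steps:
$c{\left(B,h \right)} = \frac{2}{-3 - h}$
$- 62 c{\left(16,-15 - 5 \right)} = - 62 \left(- \frac{2}{3 - 20}\right) = - 62 \left(- \frac{2}{-17}\right) = - 62 \left(\left(-2\right) \left(- \frac{1}{17}\right)\right) = \left(-62\right) \frac{2}{17} = - \frac{124}{17}$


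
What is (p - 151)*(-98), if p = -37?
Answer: 18424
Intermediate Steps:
(p - 151)*(-98) = (-37 - 151)*(-98) = -188*(-98) = 18424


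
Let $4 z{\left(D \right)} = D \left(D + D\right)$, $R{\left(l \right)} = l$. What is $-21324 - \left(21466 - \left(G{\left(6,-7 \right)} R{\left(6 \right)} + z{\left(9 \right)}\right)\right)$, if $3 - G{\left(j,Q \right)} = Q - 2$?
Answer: $- \frac{85355}{2} \approx -42678.0$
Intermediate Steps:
$G{\left(j,Q \right)} = 5 - Q$ ($G{\left(j,Q \right)} = 3 - \left(Q - 2\right) = 3 - \left(-2 + Q\right) = 5 - Q$)
$z{\left(D \right)} = \frac{D^{2}}{2}$ ($z{\left(D \right)} = \frac{D \left(D + D\right)}{4} = \frac{D 2 D}{4} = \frac{2 D^{2}}{4} = \frac{D^{2}}{2}$)
$-21324 - \left(21466 - \left(G{\left(6,-7 \right)} R{\left(6 \right)} + z{\left(9 \right)}\right)\right) = -21324 - \left(21466 - \left(\left(5 - -7\right) 6 + \frac{9^{2}}{2}\right)\right) = -21324 - \left(21466 - \left(\left(5 + 7\right) 6 + \frac{1}{2} \cdot 81\right)\right) = -21324 - \left(21466 - \left(12 \cdot 6 + \frac{81}{2}\right)\right) = -21324 - \left(21466 - \left(72 + \frac{81}{2}\right)\right) = -21324 - \left(21466 - \frac{225}{2}\right) = -21324 - \frac{42707}{2} = - \frac{85355}{2}$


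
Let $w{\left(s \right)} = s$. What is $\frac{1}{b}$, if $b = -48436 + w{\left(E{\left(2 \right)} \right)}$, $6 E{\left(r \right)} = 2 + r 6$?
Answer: $- \frac{3}{145301} \approx -2.0647 \cdot 10^{-5}$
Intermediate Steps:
$E{\left(r \right)} = \frac{1}{3} + r$ ($E{\left(r \right)} = \frac{2 + r 6}{6} = \frac{2 + 6 r}{6} = \frac{1}{3} + r$)
$b = - \frac{145301}{3}$ ($b = -48436 + \left(\frac{1}{3} + 2\right) = -48436 + \frac{7}{3} = - \frac{145301}{3} \approx -48434.0$)
$\frac{1}{b} = \frac{1}{- \frac{145301}{3}} = - \frac{3}{145301}$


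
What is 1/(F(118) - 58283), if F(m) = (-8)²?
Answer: -1/58219 ≈ -1.7177e-5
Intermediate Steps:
F(m) = 64
1/(F(118) - 58283) = 1/(64 - 58283) = 1/(-58219) = -1/58219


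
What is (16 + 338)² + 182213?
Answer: 307529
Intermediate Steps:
(16 + 338)² + 182213 = 354² + 182213 = 125316 + 182213 = 307529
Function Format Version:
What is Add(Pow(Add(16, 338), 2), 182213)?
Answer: 307529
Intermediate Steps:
Add(Pow(Add(16, 338), 2), 182213) = Add(Pow(354, 2), 182213) = Add(125316, 182213) = 307529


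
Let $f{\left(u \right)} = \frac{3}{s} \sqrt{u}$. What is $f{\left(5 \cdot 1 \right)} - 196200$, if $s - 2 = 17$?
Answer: $-196200 + \frac{3 \sqrt{5}}{19} \approx -1.962 \cdot 10^{5}$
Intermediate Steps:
$s = 19$ ($s = 2 + 17 = 19$)
$f{\left(u \right)} = \frac{3 \sqrt{u}}{19}$ ($f{\left(u \right)} = \frac{3}{19} \sqrt{u} = 3 \cdot \frac{1}{19} \sqrt{u} = \frac{3 \sqrt{u}}{19}$)
$f{\left(5 \cdot 1 \right)} - 196200 = \frac{3 \sqrt{5 \cdot 1}}{19} - 196200 = \frac{3 \sqrt{5}}{19} - 196200 = -196200 + \frac{3 \sqrt{5}}{19}$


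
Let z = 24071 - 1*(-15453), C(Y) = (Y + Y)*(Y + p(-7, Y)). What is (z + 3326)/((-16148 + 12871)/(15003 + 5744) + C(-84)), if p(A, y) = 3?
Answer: 889008950/282321899 ≈ 3.1489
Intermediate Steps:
C(Y) = 2*Y*(3 + Y) (C(Y) = (Y + Y)*(Y + 3) = (2*Y)*(3 + Y) = 2*Y*(3 + Y))
z = 39524 (z = 24071 + 15453 = 39524)
(z + 3326)/((-16148 + 12871)/(15003 + 5744) + C(-84)) = (39524 + 3326)/((-16148 + 12871)/(15003 + 5744) + 2*(-84)*(3 - 84)) = 42850/(-3277/20747 + 2*(-84)*(-81)) = 42850/(-3277*1/20747 + 13608) = 42850/(-3277/20747 + 13608) = 42850/(282321899/20747) = 42850*(20747/282321899) = 889008950/282321899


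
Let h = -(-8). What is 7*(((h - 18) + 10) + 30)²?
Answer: 6300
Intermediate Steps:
h = 8 (h = -4*(-2) = 8)
7*(((h - 18) + 10) + 30)² = 7*(((8 - 18) + 10) + 30)² = 7*((-10 + 10) + 30)² = 7*(0 + 30)² = 7*30² = 7*900 = 6300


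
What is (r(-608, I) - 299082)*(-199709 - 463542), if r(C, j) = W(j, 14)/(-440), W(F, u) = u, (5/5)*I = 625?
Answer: 43640620470797/220 ≈ 1.9837e+11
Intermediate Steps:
I = 625
r(C, j) = -7/220 (r(C, j) = 14/(-440) = 14*(-1/440) = -7/220)
(r(-608, I) - 299082)*(-199709 - 463542) = (-7/220 - 299082)*(-199709 - 463542) = -65798047/220*(-663251) = 43640620470797/220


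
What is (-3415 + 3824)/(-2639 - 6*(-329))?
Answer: -409/665 ≈ -0.61504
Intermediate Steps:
(-3415 + 3824)/(-2639 - 6*(-329)) = 409/(-2639 + 1974) = 409/(-665) = 409*(-1/665) = -409/665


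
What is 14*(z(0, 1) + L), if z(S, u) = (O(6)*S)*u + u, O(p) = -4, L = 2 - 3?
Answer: 0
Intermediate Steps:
L = -1
z(S, u) = u - 4*S*u (z(S, u) = (-4*S)*u + u = -4*S*u + u = u - 4*S*u)
14*(z(0, 1) + L) = 14*(1*(1 - 4*0) - 1) = 14*(1*(1 + 0) - 1) = 14*(1*1 - 1) = 14*(1 - 1) = 14*0 = 0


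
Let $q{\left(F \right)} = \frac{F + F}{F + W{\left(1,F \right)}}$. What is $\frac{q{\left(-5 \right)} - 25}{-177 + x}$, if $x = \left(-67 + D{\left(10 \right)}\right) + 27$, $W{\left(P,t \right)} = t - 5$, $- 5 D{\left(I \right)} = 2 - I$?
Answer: $\frac{365}{3231} \approx 0.11297$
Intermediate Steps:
$D{\left(I \right)} = - \frac{2}{5} + \frac{I}{5}$ ($D{\left(I \right)} = - \frac{2 - I}{5} = - \frac{2}{5} + \frac{I}{5}$)
$W{\left(P,t \right)} = -5 + t$
$q{\left(F \right)} = \frac{2 F}{-5 + 2 F}$ ($q{\left(F \right)} = \frac{F + F}{F + \left(-5 + F\right)} = \frac{2 F}{-5 + 2 F}$)
$x = - \frac{192}{5}$ ($x = \left(-67 + \left(- \frac{2}{5} + \frac{1}{5} \cdot 10\right)\right) + 27 = \left(-67 + \left(- \frac{2}{5} + 2\right)\right) + 27 = \left(-67 + \frac{8}{5}\right) + 27 = - \frac{327}{5} + 27 = - \frac{192}{5} \approx -38.4$)
$\frac{q{\left(-5 \right)} - 25}{-177 + x} = \frac{2 \left(-5\right) \frac{1}{-5 + 2 \left(-5\right)} - 25}{-177 - \frac{192}{5}} = \frac{2 \left(-5\right) \frac{1}{-5 - 10} - 25}{- \frac{1077}{5}} = \left(2 \left(-5\right) \frac{1}{-15} - 25\right) \left(- \frac{5}{1077}\right) = \left(2 \left(-5\right) \left(- \frac{1}{15}\right) - 25\right) \left(- \frac{5}{1077}\right) = \left(\frac{2}{3} - 25\right) \left(- \frac{5}{1077}\right) = \left(- \frac{73}{3}\right) \left(- \frac{5}{1077}\right) = \frac{365}{3231}$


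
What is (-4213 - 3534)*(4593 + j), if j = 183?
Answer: -36999672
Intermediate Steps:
(-4213 - 3534)*(4593 + j) = (-4213 - 3534)*(4593 + 183) = -7747*4776 = -36999672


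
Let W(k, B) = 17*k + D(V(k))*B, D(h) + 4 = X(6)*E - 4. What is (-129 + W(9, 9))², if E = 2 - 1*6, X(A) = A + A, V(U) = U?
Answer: 230400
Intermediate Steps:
X(A) = 2*A
E = -4 (E = 2 - 6 = -4)
D(h) = -56 (D(h) = -4 + ((2*6)*(-4) - 4) = -4 + (12*(-4) - 4) = -4 + (-48 - 4) = -4 - 52 = -56)
W(k, B) = -56*B + 17*k (W(k, B) = 17*k - 56*B = -56*B + 17*k)
(-129 + W(9, 9))² = (-129 + (-56*9 + 17*9))² = (-129 + (-504 + 153))² = (-129 - 351)² = (-480)² = 230400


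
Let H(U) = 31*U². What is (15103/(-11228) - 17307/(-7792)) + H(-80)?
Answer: 4339452529705/21872144 ≈ 1.9840e+5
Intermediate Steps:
(15103/(-11228) - 17307/(-7792)) + H(-80) = (15103/(-11228) - 17307/(-7792)) + 31*(-80)² = (15103*(-1/11228) - 17307*(-1/7792)) + 31*6400 = (-15103/11228 + 17307/7792) + 198400 = 19160105/21872144 + 198400 = 4339452529705/21872144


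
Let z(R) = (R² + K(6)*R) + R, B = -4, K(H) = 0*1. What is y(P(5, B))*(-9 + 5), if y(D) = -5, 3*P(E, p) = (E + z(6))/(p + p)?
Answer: 20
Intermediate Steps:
K(H) = 0
z(R) = R + R² (z(R) = (R² + 0*R) + R = (R² + 0) + R = R² + R = R + R²)
P(E, p) = (42 + E)/(6*p) (P(E, p) = ((E + 6*(1 + 6))/(p + p))/3 = ((E + 6*7)/((2*p)))/3 = ((E + 42)*(1/(2*p)))/3 = ((42 + E)*(1/(2*p)))/3 = ((42 + E)/(2*p))/3 = (42 + E)/(6*p))
y(P(5, B))*(-9 + 5) = -5*(-9 + 5) = -5*(-4) = 20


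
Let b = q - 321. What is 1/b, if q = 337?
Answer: 1/16 ≈ 0.062500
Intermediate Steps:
b = 16 (b = 337 - 321 = 16)
1/b = 1/16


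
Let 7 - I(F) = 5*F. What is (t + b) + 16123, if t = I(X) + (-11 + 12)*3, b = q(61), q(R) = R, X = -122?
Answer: 16804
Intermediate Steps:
b = 61
I(F) = 7 - 5*F
t = 620 (t = (7 - 5*(-122)) + (-11 + 12)*3 = (7 + 610) + 1*3 = 617 + 3 = 620)
(t + b) + 16123 = (620 + 61) + 16123 = 681 + 16123 = 16804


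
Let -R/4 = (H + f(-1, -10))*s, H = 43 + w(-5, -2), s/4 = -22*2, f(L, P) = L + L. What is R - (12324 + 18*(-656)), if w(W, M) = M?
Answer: 26940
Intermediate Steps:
f(L, P) = 2*L
s = -176 (s = 4*(-22*2) = 4*(-44) = -176)
H = 41 (H = 43 - 2 = 41)
R = 27456 (R = -4*(41 + 2*(-1))*(-176) = -4*(41 - 2)*(-176) = -156*(-176) = -4*(-6864) = 27456)
R - (12324 + 18*(-656)) = 27456 - (12324 + 18*(-656)) = 27456 - (12324 - 11808) = 27456 - 1*516 = 27456 - 516 = 26940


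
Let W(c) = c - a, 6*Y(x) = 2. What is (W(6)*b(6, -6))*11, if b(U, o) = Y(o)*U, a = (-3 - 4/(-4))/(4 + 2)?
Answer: 418/3 ≈ 139.33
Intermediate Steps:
a = -1/3 (a = (-3 - 4*(-1/4))/6 = (-3 + 1)*(1/6) = -2*1/6 = -1/3 ≈ -0.33333)
Y(x) = 1/3 (Y(x) = (1/6)*2 = 1/3)
b(U, o) = U/3
W(c) = 1/3 + c (W(c) = c - 1*(-1/3) = c + 1/3 = 1/3 + c)
(W(6)*b(6, -6))*11 = ((1/3 + 6)*((1/3)*6))*11 = ((19/3)*2)*11 = (38/3)*11 = 418/3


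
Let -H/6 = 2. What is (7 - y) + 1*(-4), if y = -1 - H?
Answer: -8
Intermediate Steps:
H = -12 (H = -6*2 = -12)
y = 11 (y = -1 - 1*(-12) = -1 + 12 = 11)
(7 - y) + 1*(-4) = (7 - 1*11) + 1*(-4) = (7 - 11) - 4 = -4 - 4 = -8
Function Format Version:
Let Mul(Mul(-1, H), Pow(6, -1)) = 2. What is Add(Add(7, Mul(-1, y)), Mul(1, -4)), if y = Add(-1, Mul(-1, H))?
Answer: -8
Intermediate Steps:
H = -12 (H = Mul(-6, 2) = -12)
y = 11 (y = Add(-1, Mul(-1, -12)) = Add(-1, 12) = 11)
Add(Add(7, Mul(-1, y)), Mul(1, -4)) = Add(Add(7, Mul(-1, 11)), Mul(1, -4)) = Add(Add(7, -11), -4) = Add(-4, -4) = -8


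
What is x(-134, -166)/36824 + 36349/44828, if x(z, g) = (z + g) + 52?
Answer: 165924779/206343284 ≈ 0.80412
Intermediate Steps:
x(z, g) = 52 + g + z (x(z, g) = (g + z) + 52 = 52 + g + z)
x(-134, -166)/36824 + 36349/44828 = (52 - 166 - 134)/36824 + 36349/44828 = -248*1/36824 + 36349*(1/44828) = -31/4603 + 36349/44828 = 165924779/206343284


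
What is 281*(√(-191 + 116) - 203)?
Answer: -57043 + 1405*I*√3 ≈ -57043.0 + 2433.5*I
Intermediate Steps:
281*(√(-191 + 116) - 203) = 281*(√(-75) - 203) = 281*(5*I*√3 - 203) = 281*(-203 + 5*I*√3) = -57043 + 1405*I*√3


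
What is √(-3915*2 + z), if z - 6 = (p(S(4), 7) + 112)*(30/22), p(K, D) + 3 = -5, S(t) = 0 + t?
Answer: 2*I*√232386/11 ≈ 87.648*I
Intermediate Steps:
S(t) = t
p(K, D) = -8 (p(K, D) = -3 - 5 = -8)
z = 1626/11 (z = 6 + (-8 + 112)*(30/22) = 6 + 104*(30*(1/22)) = 6 + 104*(15/11) = 6 + 1560/11 = 1626/11 ≈ 147.82)
√(-3915*2 + z) = √(-3915*2 + 1626/11) = √(-7830 + 1626/11) = √(-84504/11) = 2*I*√232386/11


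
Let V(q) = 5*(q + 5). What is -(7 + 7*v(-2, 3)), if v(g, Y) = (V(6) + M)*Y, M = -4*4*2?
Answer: -490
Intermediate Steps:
V(q) = 25 + 5*q (V(q) = 5*(5 + q) = 25 + 5*q)
M = -32 (M = -16*2 = -32)
v(g, Y) = 23*Y (v(g, Y) = ((25 + 5*6) - 32)*Y = ((25 + 30) - 32)*Y = (55 - 32)*Y = 23*Y)
-(7 + 7*v(-2, 3)) = -(7 + 7*(23*3)) = -(7 + 7*69) = -(7 + 483) = -1*490 = -490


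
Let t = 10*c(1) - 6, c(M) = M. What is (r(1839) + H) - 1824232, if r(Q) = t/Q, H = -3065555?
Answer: -8992318289/1839 ≈ -4.8898e+6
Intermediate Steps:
t = 4 (t = 10*1 - 6 = 10 - 6 = 4)
r(Q) = 4/Q
(r(1839) + H) - 1824232 = (4/1839 - 3065555) - 1824232 = -5637555641/1839 - 1824232 = -8992318289/1839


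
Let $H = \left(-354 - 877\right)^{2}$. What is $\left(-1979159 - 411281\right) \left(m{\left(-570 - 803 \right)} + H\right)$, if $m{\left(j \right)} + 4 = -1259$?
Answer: $-3619360423120$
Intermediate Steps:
$m{\left(j \right)} = -1263$ ($m{\left(j \right)} = -4 - 1259 = -1263$)
$H = 1515361$ ($H = \left(-1231\right)^{2} = 1515361$)
$\left(-1979159 - 411281\right) \left(m{\left(-570 - 803 \right)} + H\right) = \left(-1979159 - 411281\right) \left(-1263 + 1515361\right) = \left(-2390440\right) 1514098 = -3619360423120$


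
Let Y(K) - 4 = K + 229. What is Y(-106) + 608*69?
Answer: 42079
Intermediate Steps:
Y(K) = 233 + K (Y(K) = 4 + (K + 229) = 4 + (229 + K) = 233 + K)
Y(-106) + 608*69 = (233 - 106) + 608*69 = 127 + 41952 = 42079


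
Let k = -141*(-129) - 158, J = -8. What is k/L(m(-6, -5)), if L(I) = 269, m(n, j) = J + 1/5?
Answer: 18031/269 ≈ 67.030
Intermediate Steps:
m(n, j) = -39/5 (m(n, j) = -8 + 1/5 = -8 + 1*(⅕) = -8 + ⅕ = -39/5)
k = 18031 (k = 18189 - 158 = 18031)
k/L(m(-6, -5)) = 18031/269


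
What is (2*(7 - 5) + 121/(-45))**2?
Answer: 3481/2025 ≈ 1.7190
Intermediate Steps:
(2*(7 - 5) + 121/(-45))**2 = (2*2 + 121*(-1/45))**2 = (4 - 121/45)**2 = (59/45)**2 = 3481/2025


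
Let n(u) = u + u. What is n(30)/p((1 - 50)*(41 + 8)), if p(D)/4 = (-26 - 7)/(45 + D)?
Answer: 11780/11 ≈ 1070.9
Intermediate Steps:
n(u) = 2*u
p(D) = -132/(45 + D) (p(D) = 4*((-26 - 7)/(45 + D)) = 4*(-33/(45 + D)) = -132/(45 + D))
n(30)/p((1 - 50)*(41 + 8)) = (2*30)/((-132/(45 + (1 - 50)*(41 + 8)))) = 60/((-132/(45 - 49*49))) = 60/((-132/(45 - 2401))) = 60/((-132/(-2356))) = 60/((-132*(-1/2356))) = 60/(33/589) = 60*(589/33) = 11780/11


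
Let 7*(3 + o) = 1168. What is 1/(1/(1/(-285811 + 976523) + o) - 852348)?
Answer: -792246671/675269860698524 ≈ -1.1732e-6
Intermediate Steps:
o = 1147/7 (o = -3 + (⅐)*1168 = -3 + 1168/7 = 1147/7 ≈ 163.86)
1/(1/(1/(-285811 + 976523) + o) - 852348) = 1/(1/(1/(-285811 + 976523) + 1147/7) - 852348) = 1/(1/(1/690712 + 1147/7) - 852348) = 1/(1/(792246671/4834984) - 852348) = 1/(4834984/792246671 - 852348) = 1/(-675269860698524/792246671) = -792246671/675269860698524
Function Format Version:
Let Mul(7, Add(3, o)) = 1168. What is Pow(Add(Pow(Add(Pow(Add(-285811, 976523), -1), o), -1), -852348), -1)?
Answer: Rational(-792246671, 675269860698524) ≈ -1.1732e-6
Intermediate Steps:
o = Rational(1147, 7) (o = Add(-3, Mul(Rational(1, 7), 1168)) = Add(-3, Rational(1168, 7)) = Rational(1147, 7) ≈ 163.86)
Pow(Add(Pow(Add(Pow(Add(-285811, 976523), -1), o), -1), -852348), -1) = Pow(Add(Pow(Add(Pow(Add(-285811, 976523), -1), Rational(1147, 7)), -1), -852348), -1) = Pow(Add(Pow(Add(Pow(690712, -1), Rational(1147, 7)), -1), -852348), -1) = Pow(Add(Pow(Add(Rational(1, 690712), Rational(1147, 7)), -1), -852348), -1) = Pow(Add(Pow(Rational(792246671, 4834984), -1), -852348), -1) = Pow(Add(Rational(4834984, 792246671), -852348), -1) = Pow(Rational(-675269860698524, 792246671), -1) = Rational(-792246671, 675269860698524)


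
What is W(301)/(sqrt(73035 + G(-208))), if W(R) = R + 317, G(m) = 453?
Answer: 103*sqrt(4593)/3062 ≈ 2.2797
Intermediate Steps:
W(R) = 317 + R
W(301)/(sqrt(73035 + G(-208))) = (317 + 301)/(sqrt(73035 + 453)) = 618/(sqrt(73488)) = 618/((4*sqrt(4593))) = 618*(sqrt(4593)/18372) = 103*sqrt(4593)/3062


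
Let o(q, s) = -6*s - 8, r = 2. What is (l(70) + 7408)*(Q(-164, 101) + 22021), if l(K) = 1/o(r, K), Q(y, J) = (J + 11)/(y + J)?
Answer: 628331871779/3852 ≈ 1.6312e+8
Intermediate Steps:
Q(y, J) = (11 + J)/(J + y)
o(q, s) = -8 - 6*s
l(K) = 1/(-8 - 6*K)
(l(70) + 7408)*(Q(-164, 101) + 22021) = (-1/(8 + 6*70) + 7408)*((11 + 101)/(101 - 164) + 22021) = (-1/(8 + 420) + 7408)*(112/(-63) + 22021) = (-1/428 + 7408)*(-1/63*112 + 22021) = (-1*1/428 + 7408)*(-16/9 + 22021) = (-1/428 + 7408)*(198173/9) = (3170623/428)*(198173/9) = 628331871779/3852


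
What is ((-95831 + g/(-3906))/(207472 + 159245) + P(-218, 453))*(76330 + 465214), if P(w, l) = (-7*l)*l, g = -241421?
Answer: -557136431119463273452/716198301 ≈ -7.7791e+11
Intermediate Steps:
P(w, l) = -7*l**2
((-95831 + g/(-3906))/(207472 + 159245) + P(-218, 453))*(76330 + 465214) = ((-95831 - 241421/(-3906))/(207472 + 159245) - 7*453**2)*(76330 + 465214) = ((-95831 - 241421*(-1/3906))/366717 - 7*205209)*541544 = ((-95831 + 241421/3906)*(1/366717) - 1436463)*541544 = (-374074465/3906*1/366717 - 1436463)*541544 = (-374074465/1432396602 - 1436463)*541544 = -2057585094173191/1432396602*541544 = -557136431119463273452/716198301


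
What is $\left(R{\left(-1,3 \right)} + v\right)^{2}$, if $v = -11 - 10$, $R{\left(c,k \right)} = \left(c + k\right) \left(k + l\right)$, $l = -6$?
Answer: $729$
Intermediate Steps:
$R{\left(c,k \right)} = \left(-6 + k\right) \left(c + k\right)$ ($R{\left(c,k \right)} = \left(c + k\right) \left(k - 6\right) = \left(c + k\right) \left(-6 + k\right) = \left(-6 + k\right) \left(c + k\right)$)
$v = -21$ ($v = -11 - 10 = -21$)
$\left(R{\left(-1,3 \right)} + v\right)^{2} = \left(\left(3^{2} - -6 - 18 - 3\right) - 21\right)^{2} = \left(\left(9 + 6 - 18 - 3\right) - 21\right)^{2} = \left(-6 - 21\right)^{2} = \left(-27\right)^{2} = 729$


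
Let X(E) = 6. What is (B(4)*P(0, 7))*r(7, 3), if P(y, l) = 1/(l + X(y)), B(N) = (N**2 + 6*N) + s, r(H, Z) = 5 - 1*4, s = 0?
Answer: 40/13 ≈ 3.0769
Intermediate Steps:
r(H, Z) = 1 (r(H, Z) = 5 - 4 = 1)
B(N) = N**2 + 6*N (B(N) = (N**2 + 6*N) + 0 = N**2 + 6*N)
P(y, l) = 1/(6 + l) (P(y, l) = 1/(l + 6) = 1/(6 + l))
(B(4)*P(0, 7))*r(7, 3) = ((4*(6 + 4))/(6 + 7))*1 = ((4*10)/13)*1 = (40*(1/13))*1 = (40/13)*1 = 40/13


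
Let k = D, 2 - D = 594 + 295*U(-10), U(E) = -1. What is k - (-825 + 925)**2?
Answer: -10297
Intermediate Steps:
D = -297 (D = 2 - (594 + 295*(-1)) = 2 - (594 - 295) = 2 - 1*299 = 2 - 299 = -297)
k = -297
k - (-825 + 925)**2 = -297 - (-825 + 925)**2 = -297 - 1*100**2 = -297 - 1*10000 = -297 - 10000 = -10297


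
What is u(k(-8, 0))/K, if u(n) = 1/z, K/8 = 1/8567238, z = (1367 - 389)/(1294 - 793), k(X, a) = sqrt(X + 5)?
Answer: 715364373/1304 ≈ 5.4859e+5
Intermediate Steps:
k(X, a) = sqrt(5 + X)
z = 326/167 (z = 978/501 = 978*(1/501) = 326/167 ≈ 1.9521)
K = 4/4283619 (K = 8/8567238 = 8*(1/8567238) = 4/4283619 ≈ 9.3379e-7)
u(n) = 167/326 (u(n) = 1/(326/167) = 167/326)
u(k(-8, 0))/K = 167/(326*(4/4283619)) = (167/326)*(4283619/4) = 715364373/1304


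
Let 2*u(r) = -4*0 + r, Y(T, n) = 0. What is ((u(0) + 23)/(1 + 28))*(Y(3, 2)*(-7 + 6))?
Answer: 0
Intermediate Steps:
u(r) = r/2 (u(r) = (-4*0 + r)/2 = (0 + r)/2 = r/2)
((u(0) + 23)/(1 + 28))*(Y(3, 2)*(-7 + 6)) = (((1/2)*0 + 23)/(1 + 28))*(0*(-7 + 6)) = ((0 + 23)/29)*(0*(-1)) = (23*(1/29))*0 = (23/29)*0 = 0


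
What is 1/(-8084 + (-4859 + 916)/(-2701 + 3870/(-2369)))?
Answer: -6402539/51748784309 ≈ -0.00012372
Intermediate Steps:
1/(-8084 + (-4859 + 916)/(-2701 + 3870/(-2369))) = 1/(-8084 - 3943/(-2701 + 3870*(-1/2369))) = 1/(-8084 - 3943/(-2701 - 3870/2369)) = 1/(-8084 - 3943/(-6402539/2369)) = 1/(-8084 - 3943*(-2369/6402539)) = 1/(-8084 + 9340967/6402539) = 1/(-51748784309/6402539) = -6402539/51748784309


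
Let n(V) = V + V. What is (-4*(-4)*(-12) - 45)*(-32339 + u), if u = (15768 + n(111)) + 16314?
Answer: 8295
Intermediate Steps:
n(V) = 2*V
u = 32304 (u = (15768 + 2*111) + 16314 = (15768 + 222) + 16314 = 15990 + 16314 = 32304)
(-4*(-4)*(-12) - 45)*(-32339 + u) = (-4*(-4)*(-12) - 45)*(-32339 + 32304) = (16*(-12) - 45)*(-35) = (-192 - 45)*(-35) = -237*(-35) = 8295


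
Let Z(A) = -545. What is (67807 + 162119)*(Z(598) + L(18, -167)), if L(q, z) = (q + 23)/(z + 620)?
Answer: -18918617848/151 ≈ -1.2529e+8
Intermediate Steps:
L(q, z) = (23 + q)/(620 + z)
(67807 + 162119)*(Z(598) + L(18, -167)) = (67807 + 162119)*(-545 + (23 + 18)/(620 - 167)) = 229926*(-545 + 41/453) = 229926*(-246844/453) = -18918617848/151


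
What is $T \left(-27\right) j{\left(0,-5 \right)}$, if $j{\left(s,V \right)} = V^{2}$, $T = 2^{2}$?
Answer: $-2700$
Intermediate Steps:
$T = 4$
$T \left(-27\right) j{\left(0,-5 \right)} = 4 \left(-27\right) \left(-5\right)^{2} = \left(-108\right) 25 = -2700$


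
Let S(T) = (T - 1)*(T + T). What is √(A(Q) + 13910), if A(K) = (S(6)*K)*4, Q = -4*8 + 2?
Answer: √6710 ≈ 81.915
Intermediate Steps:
Q = -30 (Q = -32 + 2 = -30)
S(T) = 2*T*(-1 + T) (S(T) = (-1 + T)*(2*T) = 2*T*(-1 + T))
A(K) = 240*K (A(K) = ((2*6*(-1 + 6))*K)*4 = ((2*6*5)*K)*4 = (60*K)*4 = 240*K)
√(A(Q) + 13910) = √(240*(-30) + 13910) = √(-7200 + 13910) = √6710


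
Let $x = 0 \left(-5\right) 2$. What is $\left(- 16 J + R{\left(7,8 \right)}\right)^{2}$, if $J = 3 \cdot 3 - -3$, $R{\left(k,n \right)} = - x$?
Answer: $36864$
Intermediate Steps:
$x = 0$ ($x = 0 \cdot 2 = 0$)
$R{\left(k,n \right)} = 0$ ($R{\left(k,n \right)} = \left(-1\right) 0 = 0$)
$J = 12$ ($J = 9 + 3 = 12$)
$\left(- 16 J + R{\left(7,8 \right)}\right)^{2} = \left(\left(-16\right) 12 + 0\right)^{2} = \left(-192 + 0\right)^{2} = \left(-192\right)^{2} = 36864$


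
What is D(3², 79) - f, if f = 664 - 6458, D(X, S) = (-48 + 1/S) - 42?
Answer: 450617/79 ≈ 5704.0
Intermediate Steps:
D(X, S) = -90 + 1/S
f = -5794
D(3², 79) - f = (-90 + 1/79) - 1*(-5794) = (-90 + 1/79) + 5794 = -7109/79 + 5794 = 450617/79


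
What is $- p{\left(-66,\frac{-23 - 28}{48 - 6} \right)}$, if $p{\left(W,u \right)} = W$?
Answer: $66$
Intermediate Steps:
$- p{\left(-66,\frac{-23 - 28}{48 - 6} \right)} = \left(-1\right) \left(-66\right) = 66$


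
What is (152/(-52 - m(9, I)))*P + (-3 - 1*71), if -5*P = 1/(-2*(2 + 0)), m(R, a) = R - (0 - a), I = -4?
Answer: -1112/15 ≈ -74.133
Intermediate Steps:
m(R, a) = R + a (m(R, a) = R - (-1)*a = R + a)
P = 1/20 (P = -(-1/(2*(2 + 0)))/5 = -1/(5*((-2*2))) = -⅕/(-4) = -⅕*(-¼) = 1/20 ≈ 0.050000)
(152/(-52 - m(9, I)))*P + (-3 - 1*71) = (152/(-52 - (9 - 4)))*(1/20) + (-3 - 1*71) = (152/(-52 - 1*5))*(1/20) + (-3 - 71) = (152/(-52 - 5))*(1/20) - 74 = (152/(-57))*(1/20) - 74 = (152*(-1/57))*(1/20) - 74 = -8/3*1/20 - 74 = -2/15 - 74 = -1112/15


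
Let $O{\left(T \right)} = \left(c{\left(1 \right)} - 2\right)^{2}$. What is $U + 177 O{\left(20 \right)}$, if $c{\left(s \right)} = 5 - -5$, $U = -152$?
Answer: $11176$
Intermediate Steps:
$c{\left(s \right)} = 10$ ($c{\left(s \right)} = 5 + 5 = 10$)
$O{\left(T \right)} = 64$ ($O{\left(T \right)} = \left(10 - 2\right)^{2} = 8^{2} = 64$)
$U + 177 O{\left(20 \right)} = -152 + 177 \cdot 64 = -152 + 11328 = 11176$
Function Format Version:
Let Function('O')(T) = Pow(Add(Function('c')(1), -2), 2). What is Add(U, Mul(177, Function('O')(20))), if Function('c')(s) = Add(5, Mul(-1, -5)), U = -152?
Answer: 11176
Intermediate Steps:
Function('c')(s) = 10 (Function('c')(s) = Add(5, 5) = 10)
Function('O')(T) = 64 (Function('O')(T) = Pow(Add(10, -2), 2) = Pow(8, 2) = 64)
Add(U, Mul(177, Function('O')(20))) = Add(-152, Mul(177, 64)) = Add(-152, 11328) = 11176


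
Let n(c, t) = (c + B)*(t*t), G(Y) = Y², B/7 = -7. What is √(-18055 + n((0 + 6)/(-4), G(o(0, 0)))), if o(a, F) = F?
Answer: I*√18055 ≈ 134.37*I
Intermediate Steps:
B = -49 (B = 7*(-7) = -49)
n(c, t) = t²*(-49 + c) (n(c, t) = (c - 49)*(t*t) = (-49 + c)*t² = t²*(-49 + c))
√(-18055 + n((0 + 6)/(-4), G(o(0, 0)))) = √(-18055 + (0²)²*(-49 + (0 + 6)/(-4))) = √(-18055 + 0²*(-49 - ¼*6)) = √(-18055 + 0*(-49 - 3/2)) = √(-18055 + 0*(-101/2)) = √(-18055 + 0) = √(-18055) = I*√18055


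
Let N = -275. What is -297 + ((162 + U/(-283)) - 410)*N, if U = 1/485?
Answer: 1864005308/27451 ≈ 67903.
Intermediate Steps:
U = 1/485 ≈ 0.0020619
-297 + ((162 + U/(-283)) - 410)*N = -297 + ((162 + (1/485)/(-283)) - 410)*(-275) = -297 + ((162 + (1/485)*(-1/283)) - 410)*(-275) = -297 + ((162 - 1/137255) - 410)*(-275) = -297 + (22235309/137255 - 410)*(-275) = -297 - 34039241/137255*(-275) = -297 + 1872158255/27451 = 1864005308/27451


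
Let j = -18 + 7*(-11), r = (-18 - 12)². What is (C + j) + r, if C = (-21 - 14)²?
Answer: 2030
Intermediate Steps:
C = 1225 (C = (-35)² = 1225)
r = 900 (r = (-30)² = 900)
j = -95 (j = -18 - 77 = -95)
(C + j) + r = (1225 - 95) + 900 = 1130 + 900 = 2030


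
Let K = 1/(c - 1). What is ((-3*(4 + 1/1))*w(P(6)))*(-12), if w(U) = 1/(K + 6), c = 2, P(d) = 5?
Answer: 180/7 ≈ 25.714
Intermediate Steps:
K = 1 (K = 1/(2 - 1) = 1/1 = 1)
w(U) = ⅐ (w(U) = 1/(1 + 6) = 1/7 = ⅐)
((-3*(4 + 1/1))*w(P(6)))*(-12) = (-3*(4 + 1/1)*(⅐))*(-12) = (-3*(4 + 1)*(⅐))*(-12) = (-3*5*(⅐))*(-12) = -15*⅐*(-12) = -15/7*(-12) = 180/7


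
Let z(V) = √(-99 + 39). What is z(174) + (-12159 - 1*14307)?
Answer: -26466 + 2*I*√15 ≈ -26466.0 + 7.746*I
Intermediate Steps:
z(V) = 2*I*√15 (z(V) = √(-60) = 2*I*√15)
z(174) + (-12159 - 1*14307) = 2*I*√15 + (-12159 - 1*14307) = 2*I*√15 + (-12159 - 14307) = 2*I*√15 - 26466 = -26466 + 2*I*√15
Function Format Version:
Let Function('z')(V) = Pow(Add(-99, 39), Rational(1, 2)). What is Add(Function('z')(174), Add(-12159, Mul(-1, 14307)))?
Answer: Add(-26466, Mul(2, I, Pow(15, Rational(1, 2)))) ≈ Add(-26466., Mul(7.7460, I))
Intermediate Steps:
Function('z')(V) = Mul(2, I, Pow(15, Rational(1, 2))) (Function('z')(V) = Pow(-60, Rational(1, 2)) = Mul(2, I, Pow(15, Rational(1, 2))))
Add(Function('z')(174), Add(-12159, Mul(-1, 14307))) = Add(Mul(2, I, Pow(15, Rational(1, 2))), Add(-12159, Mul(-1, 14307))) = Add(Mul(2, I, Pow(15, Rational(1, 2))), Add(-12159, -14307)) = Add(Mul(2, I, Pow(15, Rational(1, 2))), -26466) = Add(-26466, Mul(2, I, Pow(15, Rational(1, 2))))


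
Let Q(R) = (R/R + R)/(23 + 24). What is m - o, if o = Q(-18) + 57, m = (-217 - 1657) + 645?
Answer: -60425/47 ≈ -1285.6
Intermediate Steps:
m = -1229 (m = -1874 + 645 = -1229)
Q(R) = 1/47 + R/47 (Q(R) = (1 + R)/47 = (1 + R)*(1/47) = 1/47 + R/47)
o = 2662/47 (o = (1/47 + (1/47)*(-18)) + 57 = (1/47 - 18/47) + 57 = -17/47 + 57 = 2662/47 ≈ 56.638)
m - o = -1229 - 1*2662/47 = -1229 - 2662/47 = -60425/47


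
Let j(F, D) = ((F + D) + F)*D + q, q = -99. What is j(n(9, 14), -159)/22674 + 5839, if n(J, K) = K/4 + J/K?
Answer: 154486909/26453 ≈ 5840.1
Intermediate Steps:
n(J, K) = K/4 + J/K (n(J, K) = K*(¼) + J/K = K/4 + J/K)
j(F, D) = -99 + D*(D + 2*F) (j(F, D) = ((F + D) + F)*D - 99 = ((D + F) + F)*D - 99 = (D + 2*F)*D - 99 = D*(D + 2*F) - 99 = -99 + D*(D + 2*F))
j(n(9, 14), -159)/22674 + 5839 = (-99 + (-159)² + 2*(-159)*((¼)*14 + 9/14))/22674 + 5839 = (-99 + 25281 + 2*(-159)*(7/2 + 9*(1/14)))*(1/22674) + 5839 = (-99 + 25281 + 2*(-159)*(7/2 + 9/14))*(1/22674) + 5839 = (-99 + 25281 + 2*(-159)*(29/7))*(1/22674) + 5839 = (-99 + 25281 - 9222/7)*(1/22674) + 5839 = (167052/7)*(1/22674) + 5839 = 27842/26453 + 5839 = 154486909/26453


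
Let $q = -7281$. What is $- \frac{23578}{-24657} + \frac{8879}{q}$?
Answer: $- \frac{15752695}{59842539} \approx -0.26324$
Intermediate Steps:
$- \frac{23578}{-24657} + \frac{8879}{q} = - \frac{23578}{-24657} + \frac{8879}{-7281} = \left(-23578\right) \left(- \frac{1}{24657}\right) + 8879 \left(- \frac{1}{7281}\right) = \frac{23578}{24657} - \frac{8879}{7281} = - \frac{15752695}{59842539}$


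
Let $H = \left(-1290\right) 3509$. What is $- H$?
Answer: $4526610$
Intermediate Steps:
$H = -4526610$
$- H = \left(-1\right) \left(-4526610\right) = 4526610$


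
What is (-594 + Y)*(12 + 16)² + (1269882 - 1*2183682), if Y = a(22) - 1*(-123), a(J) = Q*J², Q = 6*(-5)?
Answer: -12666744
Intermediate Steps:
Q = -30
a(J) = -30*J²
Y = -14397 (Y = -30*22² - 1*(-123) = -30*484 + 123 = -14520 + 123 = -14397)
(-594 + Y)*(12 + 16)² + (1269882 - 1*2183682) = (-594 - 14397)*(12 + 16)² + (1269882 - 1*2183682) = -14991*28² + (1269882 - 2183682) = -14991*784 - 913800 = -11752944 - 913800 = -12666744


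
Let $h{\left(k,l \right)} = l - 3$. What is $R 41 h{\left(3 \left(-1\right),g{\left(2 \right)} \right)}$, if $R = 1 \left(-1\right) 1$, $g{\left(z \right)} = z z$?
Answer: $-41$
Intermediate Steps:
$g{\left(z \right)} = z^{2}$
$h{\left(k,l \right)} = -3 + l$ ($h{\left(k,l \right)} = l - 3 = -3 + l$)
$R = -1$ ($R = \left(-1\right) 1 = -1$)
$R 41 h{\left(3 \left(-1\right),g{\left(2 \right)} \right)} = \left(-1\right) 41 \left(-3 + 2^{2}\right) = - 41 \left(-3 + 4\right) = \left(-41\right) 1 = -41$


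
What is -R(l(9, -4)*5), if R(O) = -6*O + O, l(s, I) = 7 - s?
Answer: -50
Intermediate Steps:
R(O) = -5*O
-R(l(9, -4)*5) = -(-5)*(7 - 1*9)*5 = -(-5)*(7 - 9)*5 = -(-5)*(-2*5) = -(-5)*(-10) = -1*50 = -50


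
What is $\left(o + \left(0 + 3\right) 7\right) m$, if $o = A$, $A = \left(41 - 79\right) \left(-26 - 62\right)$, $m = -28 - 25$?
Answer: $-178345$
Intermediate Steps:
$m = -53$ ($m = -28 - 25 = -53$)
$A = 3344$ ($A = \left(-38\right) \left(-88\right) = 3344$)
$o = 3344$
$\left(o + \left(0 + 3\right) 7\right) m = \left(3344 + \left(0 + 3\right) 7\right) \left(-53\right) = \left(3344 + 3 \cdot 7\right) \left(-53\right) = \left(3344 + 21\right) \left(-53\right) = 3365 \left(-53\right) = -178345$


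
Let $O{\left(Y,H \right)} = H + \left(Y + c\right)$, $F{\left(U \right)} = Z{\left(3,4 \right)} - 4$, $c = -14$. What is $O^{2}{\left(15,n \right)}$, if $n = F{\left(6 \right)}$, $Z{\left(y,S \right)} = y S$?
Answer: $81$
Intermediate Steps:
$Z{\left(y,S \right)} = S y$
$F{\left(U \right)} = 8$ ($F{\left(U \right)} = 4 \cdot 3 - 4 = 12 - 4 = 8$)
$n = 8$
$O{\left(Y,H \right)} = -14 + H + Y$ ($O{\left(Y,H \right)} = H + \left(Y - 14\right) = H + \left(-14 + Y\right) = -14 + H + Y$)
$O^{2}{\left(15,n \right)} = \left(-14 + 8 + 15\right)^{2} = 9^{2} = 81$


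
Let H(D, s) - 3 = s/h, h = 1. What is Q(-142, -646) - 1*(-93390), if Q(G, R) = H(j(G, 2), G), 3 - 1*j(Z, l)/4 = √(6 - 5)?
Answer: 93251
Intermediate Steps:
j(Z, l) = 8 (j(Z, l) = 12 - 4*√(6 - 5) = 12 - 4*√1 = 12 - 4*1 = 12 - 4 = 8)
H(D, s) = 3 + s (H(D, s) = 3 + s/1 = 3 + s*1 = 3 + s)
Q(G, R) = 3 + G
Q(-142, -646) - 1*(-93390) = (3 - 142) - 1*(-93390) = -139 + 93390 = 93251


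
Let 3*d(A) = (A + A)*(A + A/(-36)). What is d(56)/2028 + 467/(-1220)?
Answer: 10345637/16700580 ≈ 0.61948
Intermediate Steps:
d(A) = 35*A²/54 (d(A) = ((A + A)*(A + A/(-36)))/3 = ((2*A)*(A + A*(-1/36)))/3 = ((2*A)*(A - A/36))/3 = ((2*A)*(35*A/36))/3 = (35*A²/18)/3 = 35*A²/54)
d(56)/2028 + 467/(-1220) = ((35/54)*56²)/2028 + 467/(-1220) = ((35/54)*3136)*(1/2028) + 467*(-1/1220) = (54880/27)*(1/2028) - 467/1220 = 13720/13689 - 467/1220 = 10345637/16700580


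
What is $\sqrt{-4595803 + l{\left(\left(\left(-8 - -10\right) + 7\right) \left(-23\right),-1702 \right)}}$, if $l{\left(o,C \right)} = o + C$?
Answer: $4 i \sqrt{287357} \approx 2144.2 i$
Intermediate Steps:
$l{\left(o,C \right)} = C + o$
$\sqrt{-4595803 + l{\left(\left(\left(-8 - -10\right) + 7\right) \left(-23\right),-1702 \right)}} = \sqrt{-4595803 - \left(1702 - \left(\left(-8 - -10\right) + 7\right) \left(-23\right)\right)} = \sqrt{-4595803 - \left(1702 - \left(\left(-8 + 10\right) + 7\right) \left(-23\right)\right)} = \sqrt{-4595803 - \left(1702 - \left(2 + 7\right) \left(-23\right)\right)} = \sqrt{-4595803 + \left(-1702 + 9 \left(-23\right)\right)} = \sqrt{-4595803 - 1909} = \sqrt{-4597712} = 4 i \sqrt{287357}$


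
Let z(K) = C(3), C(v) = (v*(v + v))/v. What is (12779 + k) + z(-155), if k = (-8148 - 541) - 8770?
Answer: -4674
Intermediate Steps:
C(v) = 2*v (C(v) = (v*(2*v))/v = (2*v²)/v = 2*v)
z(K) = 6 (z(K) = 2*3 = 6)
k = -17459 (k = -8689 - 8770 = -17459)
(12779 + k) + z(-155) = (12779 - 17459) + 6 = -4680 + 6 = -4674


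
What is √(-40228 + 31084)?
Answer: 6*I*√254 ≈ 95.624*I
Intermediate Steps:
√(-40228 + 31084) = √(-9144) = 6*I*√254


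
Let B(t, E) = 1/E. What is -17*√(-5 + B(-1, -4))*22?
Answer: -187*I*√21 ≈ -856.94*I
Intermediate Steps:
-17*√(-5 + B(-1, -4))*22 = -17*√(-5 + 1/(-4))*22 = -17*√(-5 - ¼)*22 = -17*I*√21/2*22 = -187*I*√21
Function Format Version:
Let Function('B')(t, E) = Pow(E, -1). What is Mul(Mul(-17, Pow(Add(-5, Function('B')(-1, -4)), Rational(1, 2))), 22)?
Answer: Mul(-187, I, Pow(21, Rational(1, 2))) ≈ Mul(-856.94, I)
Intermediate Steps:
Mul(Mul(-17, Pow(Add(-5, Function('B')(-1, -4)), Rational(1, 2))), 22) = Mul(Mul(-17, Pow(Add(-5, Pow(-4, -1)), Rational(1, 2))), 22) = Mul(Mul(-17, Pow(Add(-5, Rational(-1, 4)), Rational(1, 2))), 22) = Mul(Mul(-17, Pow(Rational(-21, 4), Rational(1, 2))), 22) = Mul(Mul(-17, Mul(Rational(1, 2), I, Pow(21, Rational(1, 2)))), 22) = Mul(Mul(Rational(-17, 2), I, Pow(21, Rational(1, 2))), 22) = Mul(-187, I, Pow(21, Rational(1, 2)))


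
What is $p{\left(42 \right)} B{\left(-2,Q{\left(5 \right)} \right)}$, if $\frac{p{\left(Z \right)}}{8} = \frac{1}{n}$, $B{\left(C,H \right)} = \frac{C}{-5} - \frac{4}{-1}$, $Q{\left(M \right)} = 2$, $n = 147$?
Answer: $\frac{176}{735} \approx 0.23946$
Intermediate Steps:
$B{\left(C,H \right)} = 4 - \frac{C}{5}$ ($B{\left(C,H \right)} = C \left(- \frac{1}{5}\right) - -4 = - \frac{C}{5} + 4 = 4 - \frac{C}{5}$)
$p{\left(Z \right)} = \frac{8}{147}$
$p{\left(42 \right)} B{\left(-2,Q{\left(5 \right)} \right)} = \frac{8 \left(4 - - \frac{2}{5}\right)}{147} = \frac{8 \left(4 + \frac{2}{5}\right)}{147} = \frac{8}{147} \cdot \frac{22}{5} = \frac{176}{735}$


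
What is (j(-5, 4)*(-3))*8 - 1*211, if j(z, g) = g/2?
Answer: -259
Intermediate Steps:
j(z, g) = g/2 (j(z, g) = g*(½) = g/2)
(j(-5, 4)*(-3))*8 - 1*211 = (((½)*4)*(-3))*8 - 1*211 = (2*(-3))*8 - 211 = -6*8 - 211 = -48 - 211 = -259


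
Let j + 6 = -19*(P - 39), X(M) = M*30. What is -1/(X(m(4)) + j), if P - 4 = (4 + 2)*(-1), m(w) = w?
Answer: -1/893 ≈ -0.0011198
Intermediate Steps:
X(M) = 30*M
P = -2 (P = 4 + (4 + 2)*(-1) = 4 + 6*(-1) = 4 - 6 = -2)
j = 773 (j = -6 - 19*(-2 - 39) = -6 - 19*(-41) = -6 + 779 = 773)
-1/(X(m(4)) + j) = -1/(30*4 + 773) = -1/(120 + 773) = -1/893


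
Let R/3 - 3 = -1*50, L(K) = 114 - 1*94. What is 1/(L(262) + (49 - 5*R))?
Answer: 1/774 ≈ 0.0012920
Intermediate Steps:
L(K) = 20 (L(K) = 114 - 94 = 20)
R = -141 (R = 9 + 3*(-1*50) = 9 + 3*(-50) = 9 - 150 = -141)
1/(L(262) + (49 - 5*R)) = 1/(20 + (49 - 5*(-141))) = 1/(20 + (49 + 705)) = 1/(20 + 754) = 1/774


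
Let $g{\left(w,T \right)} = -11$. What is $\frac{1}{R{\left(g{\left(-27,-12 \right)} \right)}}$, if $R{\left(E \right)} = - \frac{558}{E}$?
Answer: $\frac{11}{558} \approx 0.019713$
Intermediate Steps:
$\frac{1}{R{\left(g{\left(-27,-12 \right)} \right)}} = \frac{1}{\left(-558\right) \frac{1}{-11}} = \frac{1}{\left(-558\right) \left(- \frac{1}{11}\right)} = \frac{1}{\frac{558}{11}} = \frac{11}{558}$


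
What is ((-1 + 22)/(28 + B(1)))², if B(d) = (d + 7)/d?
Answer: 49/144 ≈ 0.34028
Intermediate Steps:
B(d) = (7 + d)/d
((-1 + 22)/(28 + B(1)))² = ((-1 + 22)/(28 + (7 + 1)/1))² = (21/(28 + 1*8))² = (21/(28 + 8))² = (21/36)² = (21*(1/36))² = (7/12)² = 49/144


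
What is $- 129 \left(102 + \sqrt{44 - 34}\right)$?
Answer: $-13158 - 129 \sqrt{10} \approx -13566.0$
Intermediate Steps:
$- 129 \left(102 + \sqrt{44 - 34}\right) = - 129 \left(102 + \sqrt{10}\right) = -13158 - 129 \sqrt{10}$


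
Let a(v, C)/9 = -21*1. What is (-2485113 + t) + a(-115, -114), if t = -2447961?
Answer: -4933263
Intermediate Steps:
a(v, C) = -189 (a(v, C) = 9*(-21*1) = 9*(-21) = -189)
(-2485113 + t) + a(-115, -114) = (-2485113 - 2447961) - 189 = -4933074 - 189 = -4933263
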